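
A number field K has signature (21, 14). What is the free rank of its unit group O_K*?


By Dirichlet's unit theorem:
rank = r1 + r2 - 1
= 21 + 14 - 1
= 34

34


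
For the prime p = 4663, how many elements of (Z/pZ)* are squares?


For prime p, the number of non-zero quadratic residues is (p-1)/2.
= (4663-1)/2
= 2331

2331


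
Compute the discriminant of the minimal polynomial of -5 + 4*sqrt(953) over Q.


The element -5 + 4*sqrt(953) has minimal polynomial:
x^2 + 10*x - 15223
Discriminant = (10)^2 - 4*(-15223)
= 100 + 60892
= 60992

60992


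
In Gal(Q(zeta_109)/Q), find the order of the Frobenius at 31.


The Frobenius at p in Gal(Q(zeta_n)/Q) = (Z/nZ)* is the class of p, so its order is ord_109(31), the smallest k >= 1 with 31^k = 1 mod 109.
n = 109 = 109, phi(109) = 108; the order divides phi(n).
Divisors of 108: 1, 2, 3, 4, 6, 9, 12, 18, 27, 36, 54, 108
Repeated squaring mod 109: 31^1 = 31, 31^2 = 89, 31^4 = 73, 31^8 = 97, 31^16 = 35, 31^32 = 26, 31^64 = 22
Test divisors in increasing order:
  k=1: 31^1 = 31 mod 109
  k=2: 31^2 = 89 mod 109
  k=3: 31^3 = 89 * 31 = 34 mod 109
  k=4: 31^4 = 73 mod 109
  k=6: 31^6 = 73 * 89 = 66 mod 109
  k=9: 31^9 = 97 * 31 = 64 mod 109
  k=12: 31^12 = 97 * 73 = 105 mod 109
  k=18: 31^18 = 35 * 89 = 63 mod 109
  k=27: 31^27 = 35 * 97 * 89 * 31 = 108 mod 109
  k=36: 31^36 = 26 * 73 = 45 mod 109
  k=54: 31^54 = 26 * 35 * 73 * 89 = 1 mod 109  <- first divisor giving 1
Order = 54

54


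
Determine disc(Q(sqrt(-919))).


For K = Q(sqrt(d)) with d squarefree: disc(K) = d if d = 1 mod 4, and disc(K) = 4d if d = 2 or 3 mod 4.
Here d = -919, and d mod 4 = 1.
d = 1 mod 4 (O_K = Z[(1+sqrt(d))/2]), so disc(K) = d = -919

-919


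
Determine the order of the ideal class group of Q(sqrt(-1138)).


K = Q(sqrt(-1138)). d mod 4 = 2, so D = disc(K) = 4d = -4552
h(K) equals the number of primitive reduced positive-definite forms (a, b, c) = a*x^2 + b*x*y + c*y^2 with b^2 - 4ac = D,
where reduced means |b| <= a <= c, with b >= 0 whenever |b| = a or a = c, and primitive means gcd(a, b, c) = 1.
Reduced forces 3a^2 <= |D| = 4552, so 1 <= a <= 38; b must have the parity of D, and c = (b^2 - D)/(4a) must be an integer >= a.
Enumerate a = 1..38, b in [-a, a]:
  a=1: (1, 0, 1138)  [1]
  a=2: (2, 0, 569)  [1]
  a=3..16: none
  a=17: (17, -2, 67), (17, 2, 67)  [2]
  a=18..22: none
  a=23: (23, -18, 53), (23, 18, 53)  [2]
  a=24..28: none
  a=29: (29, -28, 46), (29, 28, 46)  [2]
  a=30: none
  a=31: (31, -6, 37), (31, 6, 37)  [2]
  a=32..33: none
  a=34: (34, -32, 41), (34, 32, 41)  [2]
  a=35..38: none
Total reduced forms: 1 + 1 + 2 + 2 + 2 + 2 + 2 = 12
h = 12

12


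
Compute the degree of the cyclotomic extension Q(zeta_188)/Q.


The degree equals Euler's totient phi(188).
188 = 2^2 * 47
phi(188) = 92

92


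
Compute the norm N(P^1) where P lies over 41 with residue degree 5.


N(P^a) = p^(a*f)
= 41^(1*5)
= 41^5
= 115856201

115856201


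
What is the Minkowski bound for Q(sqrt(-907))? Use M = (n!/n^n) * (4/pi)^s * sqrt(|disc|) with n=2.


d = -907, d mod 4 = 1, so disc(K) = d = -907; |disc(K)| = 907
Imaginary quadratic field, so n = 2, s = r2 = 1, r1 = 0
M = (n!/n^n) * (4/pi)^s * sqrt(|disc(K)|) = (2!/2^2) * (4/pi)^1 * sqrt(907)
= 0.5 * 1.273240 * 30.116441
= 19.1727

19.1727


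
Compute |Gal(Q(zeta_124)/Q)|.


|Gal(Q(zeta_124)/Q)| = phi(124)
= 60

60


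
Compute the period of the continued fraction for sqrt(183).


Run the CF algorithm for sqrt(183).
a_0 = floor(sqrt(183)) = 13; set m_0=0, q_0=1.
Recurrence: m' = q*a - m,  q' = (d - m'^2)/q,  a' = floor((a_0 + m')/q').
  step 1: m=13, q=14, a=1
  step 2: m=1, q=13, a=1
  step 3: m=12, q=3, a=8
  step 4: m=12, q=13, a=1
  step 5: m=1, q=14, a=1
  step 6: m=13, q=1, a=26
a_6 = 2*a_0 = 26, so the period closes here.
sqrt(183) = [13; 1, 1, 8, 1, 1, 26]
Period length = 6

6


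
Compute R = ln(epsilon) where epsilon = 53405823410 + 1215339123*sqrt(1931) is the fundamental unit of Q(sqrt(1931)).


epsilon = 53405823410 + 1215339123*sqrt(1931)
= 1.0681e+11
R = ln(1.0681e+11)
= 25.3943

25.3943


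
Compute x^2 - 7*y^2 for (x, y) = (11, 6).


x^2 - d*y^2
= 11^2 - 7*6^2
= 121 - 252
= -131

-131


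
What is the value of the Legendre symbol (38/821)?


p = 821 is prime, so compute (38/821) with the reciprocity algorithm (Jacobi-symbol steps: pull out 2s via (2/n), flip via reciprocity, reduce):
  pull out 2: (2/821) = -1  (since 821 mod 8 = 5)
  reciprocity: (19/821) -> +(821/19)
  reduce: (4/19)
  pull out 2: (2/19) = -1  (since 19 mod 8 = 3)
  pull out 2: (2/19) = -1  (since 19 mod 8 = 3)
  (1/19) = 1
Product of signs = -1
(38/821) = -1

-1


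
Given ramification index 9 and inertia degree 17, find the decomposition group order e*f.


|D_P| = e * f
= 9 * 17
= 153

153


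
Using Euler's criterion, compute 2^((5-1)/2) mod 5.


p = 5 is prime and the exponent is (p-1)/2 = 2, so by Euler's criterion 2^2 = (2/5) = +1 or -1 mod 5.
Compute by square-and-multiply:
  2 = 2 (binary 10)
  Repeated squaring mod 5: 2^1 = 2, 2^2 = 4
  2^2 = 4 mod 5
Result 4 = p - 1 = -1 mod 5: 2 is a quadratic non-residue mod 5. As a residue in [0, p-1] the value is 4.
2^2 mod 5 = 4

4


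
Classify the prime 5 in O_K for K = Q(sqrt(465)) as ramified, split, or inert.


K = Q(sqrt(465)). Since d mod 4 = 1, disc(K) = 465.
Check p | disc: 465 mod 5 = 0.
p divides disc, so p ramifies: (p) = P^2 with e=2, f=1, g=1.
Therefore p is ramified.

ramified


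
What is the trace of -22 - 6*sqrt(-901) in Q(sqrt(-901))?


Tr(a + b*sqrt(d)) = (a + b*sqrt(d)) + (a - b*sqrt(d)) = 2a
= 2 * (-22)
= -44

-44


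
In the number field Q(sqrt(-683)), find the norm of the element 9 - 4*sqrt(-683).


N(a + b*sqrt(d)) = a^2 - d*b^2
= (9)^2 - (-683)*(-4)^2
= 81 + 10928
= 11009

11009


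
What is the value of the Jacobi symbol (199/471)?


Compute (199/471) via quadratic reciprocity:
  reciprocity: (199/471) -> -(471/199)
  reduce: (73/199)
  reciprocity: (73/199) -> +(199/73)
  reduce: (53/73)
  reciprocity: (53/73) -> +(73/53)
  reduce: (20/53)
  pull out 2: (2/53) = -1  (since 53 mod 8 = 5)
  pull out 2: (2/53) = -1  (since 53 mod 8 = 5)
  reciprocity: (5/53) -> +(53/5)
  reduce: (3/5)
  reciprocity: (3/5) -> +(5/3)
  reduce: (2/3)
  pull out 2: (2/3) = -1  (since 3 mod 8 = 3)
  (1/3) = 1
Product of signs = 1

1


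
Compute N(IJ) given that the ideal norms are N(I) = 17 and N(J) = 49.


N(IJ) = N(I) * N(J)
= 17 * 49
= 833

833


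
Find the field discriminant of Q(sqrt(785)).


For K = Q(sqrt(d)) with d squarefree: disc(K) = d if d = 1 mod 4, and disc(K) = 4d if d = 2 or 3 mod 4.
Here d = 785, and d mod 4 = 1.
d = 1 mod 4 (O_K = Z[(1+sqrt(d))/2]), so disc(K) = d = 785

785


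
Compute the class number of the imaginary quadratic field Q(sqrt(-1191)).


K = Q(sqrt(-1191)). d mod 4 = 1, so D = disc(K) = d = -1191
h(K) equals the number of primitive reduced positive-definite forms (a, b, c) = a*x^2 + b*x*y + c*y^2 with b^2 - 4ac = D,
where reduced means |b| <= a <= c, with b >= 0 whenever |b| = a or a = c, and primitive means gcd(a, b, c) = 1.
Reduced forces 3a^2 <= |D| = 1191, so 1 <= a <= 19; b must have the parity of D, and c = (b^2 - D)/(4a) must be an integer >= a.
Enumerate a = 1..19, b in [-a, a]:
  a=1: (1, 1, 298)  [1]
  a=2: (2, -1, 149), (2, 1, 149)  [2]
  a=3: (3, 3, 100)  [1]
  a=4: (4, -3, 75), (4, 3, 75)  [2]
  a=5: (5, -3, 60), (5, 3, 60)  [2]
  a=6: (6, -3, 50), (6, 3, 50)  [2]
  a=7: none
  a=8: (8, -5, 38), (8, 5, 38)  [2]
  a=9: none
  a=10: (10, -7, 31), (10, -3, 30), (10, 3, 30), (10, 7, 31)  [4]
  a=11: none
  a=12: (12, -3, 25), (12, 3, 25)  [2]
  a=13..14: none
  a=15: (15, -3, 20), (15, 3, 20)  [2]
  a=16: (16, -5, 19), (16, 5, 19)  [2]
  a=17: (17, -13, 20), (17, 13, 20)  [2]
  a=18..19: none
Total reduced forms: 1 + 2 + 1 + 2 + 2 + 2 + 2 + 4 + 2 + 2 + 2 + 2 = 24
h = 24

24


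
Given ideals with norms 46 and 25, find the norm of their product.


N(IJ) = N(I) * N(J)
= 46 * 25
= 1150

1150


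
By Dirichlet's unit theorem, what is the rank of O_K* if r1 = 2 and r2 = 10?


By Dirichlet's unit theorem:
rank = r1 + r2 - 1
= 2 + 10 - 1
= 11

11


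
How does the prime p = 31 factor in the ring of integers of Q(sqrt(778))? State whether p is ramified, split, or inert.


K = Q(sqrt(778)). Since d mod 4 = 2, disc(K) = 3112.
Check p | disc: 3112 mod 31 = 12.
p does not divide disc. Compute Legendre symbol (d/p):
3^((31-1)/2) mod 31 = -1
(d/p) = -1, so p is inert: (p) stays prime with e=1, f=2, g=1.
Therefore p is inert.

inert


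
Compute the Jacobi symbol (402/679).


Compute (402/679) via quadratic reciprocity:
  pull out 2: (2/679) = +1  (since 679 mod 8 = 7)
  reciprocity: (201/679) -> +(679/201)
  reduce: (76/201)
  pull out 2: (2/201) = +1  (since 201 mod 8 = 1)
  pull out 2: (2/201) = +1  (since 201 mod 8 = 1)
  reciprocity: (19/201) -> +(201/19)
  reduce: (11/19)
  reciprocity: (11/19) -> -(19/11)
  reduce: (8/11)
  pull out 2: (2/11) = -1  (since 11 mod 8 = 3)
  pull out 2: (2/11) = -1  (since 11 mod 8 = 3)
  pull out 2: (2/11) = -1  (since 11 mod 8 = 3)
  (1/11) = 1
Product of signs = 1

1


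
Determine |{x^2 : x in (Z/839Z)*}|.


For prime p, the number of non-zero quadratic residues is (p-1)/2.
= (839-1)/2
= 419

419


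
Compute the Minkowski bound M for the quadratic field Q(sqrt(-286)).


d = -286, d mod 4 = 2, so disc(K) = 4d = -1144; |disc(K)| = 1144
Imaginary quadratic field, so n = 2, s = r2 = 1, r1 = 0
M = (n!/n^n) * (4/pi)^s * sqrt(|disc(K)|) = (2!/2^2) * (4/pi)^1 * sqrt(1144)
= 0.5 * 1.273240 * 33.823069
= 21.5324

21.5324


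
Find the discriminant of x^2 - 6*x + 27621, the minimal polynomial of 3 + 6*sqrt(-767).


The element 3 + 6*sqrt(-767) has minimal polynomial:
x^2 - 6*x + 27621
Discriminant = (-6)^2 - 4*(27621)
= 36 - 110484
= -110448

-110448


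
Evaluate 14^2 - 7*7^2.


x^2 - d*y^2
= 14^2 - 7*7^2
= 196 - 343
= -147

-147


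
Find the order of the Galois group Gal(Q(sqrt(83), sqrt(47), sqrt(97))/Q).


The 3 square roots of distinct primes are multiplicatively independent over Q,
so [K:Q] = 2^3 and Gal(K/Q) is isomorphic to (Z/2Z)^3.
|Gal| = 2^3 = 8

8


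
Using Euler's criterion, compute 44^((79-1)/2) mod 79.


p = 79 is prime and the exponent is (p-1)/2 = 39, so by Euler's criterion 44^39 = (44/79) = +1 or -1 mod 79.
Compute by square-and-multiply:
  39 = 32 + 4 + 2 + 1 (binary 100111)
  Repeated squaring mod 79: 44^1 = 44, 44^2 = 40, 44^4 = 20, 44^8 = 5, 44^16 = 25, 44^32 = 72
  44^39 = 44^32 * 44^4 * 44^2 * 44^1 = 72 * 20 * 40 * 44 mod 79
    72 * 20 = 1440 = 18 mod 79
    18 * 40 = 720 = 9 mod 79
    9 * 44 = 396 = 1 mod 79
  44^39 = 1 mod 79
Result 1: 44 is a quadratic residue mod 79.
44^39 mod 79 = 1

1


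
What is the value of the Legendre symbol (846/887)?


p = 887 is prime, so compute (846/887) with the reciprocity algorithm (Jacobi-symbol steps: pull out 2s via (2/n), flip via reciprocity, reduce):
  pull out 2: (2/887) = +1  (since 887 mod 8 = 7)
  reciprocity: (423/887) -> -(887/423)
  reduce: (41/423)
  reciprocity: (41/423) -> +(423/41)
  reduce: (13/41)
  reciprocity: (13/41) -> +(41/13)
  reduce: (2/13)
  pull out 2: (2/13) = -1  (since 13 mod 8 = 5)
  (1/13) = 1
Product of signs = 1
(846/887) = 1

1


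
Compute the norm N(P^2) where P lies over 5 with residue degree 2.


N(P^a) = p^(a*f)
= 5^(2*2)
= 5^4
= 625

625


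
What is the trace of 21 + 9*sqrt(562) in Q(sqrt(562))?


Tr(a + b*sqrt(d)) = (a + b*sqrt(d)) + (a - b*sqrt(d)) = 2a
= 2 * (21)
= 42

42


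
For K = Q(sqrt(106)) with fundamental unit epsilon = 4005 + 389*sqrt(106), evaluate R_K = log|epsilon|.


epsilon = 4005 + 389*sqrt(106)
= 8010.0001
R = ln(8010.0001)
= 8.9884

8.9884


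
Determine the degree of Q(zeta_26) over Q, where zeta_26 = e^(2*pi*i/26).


The degree equals Euler's totient phi(26).
26 = 2 * 13
phi(26) = 12

12


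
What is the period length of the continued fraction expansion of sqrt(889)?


Run the CF algorithm for sqrt(889).
a_0 = floor(sqrt(889)) = 29; set m_0=0, q_0=1.
Recurrence: m' = q*a - m,  q' = (d - m'^2)/q,  a' = floor((a_0 + m')/q').
  step 1: m=29, q=48, a=1
  step 2: m=19, q=11, a=4
  step 3: m=25, q=24, a=2
  step 4: m=23, q=15, a=3
  step 5: m=22, q=27, a=1
  step 6: m=5, q=32, a=1
  step 7: m=27, q=5, a=11
  step 8: m=28, q=21, a=2
  step 9: m=14, q=33, a=1
  step 10: m=19, q=16, a=3
  step 11: m=29, q=3, a=19
  step 12: m=28, q=35, a=1
  step 13: m=7, q=24, a=1
  step 14: m=17, q=25, a=1
  step 15: m=8, q=33, a=1
  step 16: m=25, q=8, a=6
  step 17: m=23, q=45, a=1
  step 18: m=22, q=9, a=5
  step 19: m=23, q=40, a=1
  step 20: m=17, q=15, a=3
  step 21: m=28, q=7, a=8
  step 22: m=28, q=15, a=3
  step 23: m=17, q=40, a=1
  step 24: m=23, q=9, a=5
  step 25: m=22, q=45, a=1
  step 26: m=23, q=8, a=6
  step 27: m=25, q=33, a=1
  step 28: m=8, q=25, a=1
  step 29: m=17, q=24, a=1
  step 30: m=7, q=35, a=1
  step 31: m=28, q=3, a=19
  step 32: m=29, q=16, a=3
  step 33: m=19, q=33, a=1
  step 34: m=14, q=21, a=2
  step 35: m=28, q=5, a=11
  step 36: m=27, q=32, a=1
  step 37: m=5, q=27, a=1
  step 38: m=22, q=15, a=3
  step 39: m=23, q=24, a=2
  step 40: m=25, q=11, a=4
  step 41: m=19, q=48, a=1
  step 42: m=29, q=1, a=58
a_42 = 2*a_0 = 58, so the period closes here.
sqrt(889) = [29; 1, 4, 2, 3, 1, 1, 11, 2, 1, 3, 19, 1, 1, 1, 1, 6, 1, 5, 1, 3, 8, 3, 1, 5, 1, 6, 1, 1, 1, 1, 19, 3, 1, 2, 11, 1, 1, 3, 2, 4, 1, 58]
Period length = 42

42


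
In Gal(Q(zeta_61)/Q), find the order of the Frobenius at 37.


The Frobenius at p in Gal(Q(zeta_n)/Q) = (Z/nZ)* is the class of p, so its order is ord_61(37), the smallest k >= 1 with 37^k = 1 mod 61.
n = 61 = 61, phi(61) = 60; the order divides phi(n).
Divisors of 60: 1, 2, 3, 4, 5, 6, 10, 12, 15, 20, 30, 60
Repeated squaring mod 61: 37^1 = 37, 37^2 = 27, 37^4 = 58, 37^8 = 9, 37^16 = 20, 37^32 = 34
Test divisors in increasing order:
  k=1: 37^1 = 37 mod 61
  k=2: 37^2 = 27 mod 61
  k=3: 37^3 = 27 * 37 = 23 mod 61
  k=4: 37^4 = 58 mod 61
  k=5: 37^5 = 58 * 37 = 11 mod 61
  k=6: 37^6 = 58 * 27 = 41 mod 61
  k=10: 37^10 = 9 * 27 = 60 mod 61
  k=12: 37^12 = 9 * 58 = 34 mod 61
  k=15: 37^15 = 9 * 58 * 27 * 37 = 50 mod 61
  k=20: 37^20 = 20 * 58 = 1 mod 61  <- first divisor giving 1
Order = 20

20


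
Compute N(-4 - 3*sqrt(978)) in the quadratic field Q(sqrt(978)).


N(a + b*sqrt(d)) = a^2 - d*b^2
= (-4)^2 - (978)*(-3)^2
= 16 - 8802
= -8786

-8786


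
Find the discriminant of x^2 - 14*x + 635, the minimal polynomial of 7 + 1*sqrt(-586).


The element 7 + 1*sqrt(-586) has minimal polynomial:
x^2 - 14*x + 635
Discriminant = (-14)^2 - 4*(635)
= 196 - 2540
= -2344

-2344


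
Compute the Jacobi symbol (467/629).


Compute (467/629) via quadratic reciprocity:
  reciprocity: (467/629) -> +(629/467)
  reduce: (162/467)
  pull out 2: (2/467) = -1  (since 467 mod 8 = 3)
  reciprocity: (81/467) -> +(467/81)
  reduce: (62/81)
  pull out 2: (2/81) = +1  (since 81 mod 8 = 1)
  reciprocity: (31/81) -> +(81/31)
  reduce: (19/31)
  reciprocity: (19/31) -> -(31/19)
  reduce: (12/19)
  pull out 2: (2/19) = -1  (since 19 mod 8 = 3)
  pull out 2: (2/19) = -1  (since 19 mod 8 = 3)
  reciprocity: (3/19) -> -(19/3)
  reduce: (1/3)
  (1/3) = 1
Product of signs = -1

-1


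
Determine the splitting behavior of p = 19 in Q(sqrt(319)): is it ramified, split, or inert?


K = Q(sqrt(319)). Since d mod 4 = 3, disc(K) = 1276.
Check p | disc: 1276 mod 19 = 3.
p does not divide disc. Compute Legendre symbol (d/p):
15^((19-1)/2) mod 19 = -1
(d/p) = -1, so p is inert: (p) stays prime with e=1, f=2, g=1.
Therefore p is inert.

inert


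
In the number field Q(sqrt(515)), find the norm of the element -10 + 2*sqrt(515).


N(a + b*sqrt(d)) = a^2 - d*b^2
= (-10)^2 - (515)*(2)^2
= 100 - 2060
= -1960

-1960


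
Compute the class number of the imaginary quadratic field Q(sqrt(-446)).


K = Q(sqrt(-446)). d mod 4 = 2, so D = disc(K) = 4d = -1784
h(K) equals the number of primitive reduced positive-definite forms (a, b, c) = a*x^2 + b*x*y + c*y^2 with b^2 - 4ac = D,
where reduced means |b| <= a <= c, with b >= 0 whenever |b| = a or a = c, and primitive means gcd(a, b, c) = 1.
Reduced forces 3a^2 <= |D| = 1784, so 1 <= a <= 24; b must have the parity of D, and c = (b^2 - D)/(4a) must be an integer >= a.
Enumerate a = 1..24, b in [-a, a]:
  a=1: (1, 0, 446)  [1]
  a=2: (2, 0, 223)  [1]
  a=3: (3, -2, 149), (3, 2, 149)  [2]
  a=4: none
  a=5: (5, -4, 90), (5, 4, 90)  [2]
  a=6: (6, -4, 75), (6, 4, 75)  [2]
  a=7: (7, -6, 65), (7, 6, 65)  [2]
  a=8: none
  a=9: (9, -4, 50), (9, 4, 50)  [2]
  a=10: (10, -4, 45), (10, 4, 45)  [2]
  a=11: (11, -8, 42), (11, 8, 42)  [2]
  a=12: none
  a=13: (13, -6, 35), (13, 6, 35)  [2]
  a=14: (14, -8, 33), (14, 8, 33)  [2]
  a=15: (15, -14, 33), (15, -4, 30), (15, 4, 30), (15, 14, 33)  [4]
  a=16: none
  a=17: (17, -16, 30), (17, 16, 30)  [2]
  a=18: (18, -4, 25), (18, 4, 25)  [2]
  a=19..20: none
  a=21: (21, -20, 26), (21, -8, 22), (21, 8, 22), (21, 20, 26)  [4]
  a=22..24: none
Total reduced forms: 1 + 1 + 2 + 2 + 2 + 2 + 2 + 2 + 2 + 2 + 2 + 4 + 2 + 2 + 4 = 32
h = 32

32


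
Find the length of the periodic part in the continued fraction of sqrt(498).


Run the CF algorithm for sqrt(498).
a_0 = floor(sqrt(498)) = 22; set m_0=0, q_0=1.
Recurrence: m' = q*a - m,  q' = (d - m'^2)/q,  a' = floor((a_0 + m')/q').
  step 1: m=22, q=14, a=3
  step 2: m=20, q=7, a=6
  step 3: m=22, q=2, a=22
  step 4: m=22, q=7, a=6
  step 5: m=20, q=14, a=3
  step 6: m=22, q=1, a=44
a_6 = 2*a_0 = 44, so the period closes here.
sqrt(498) = [22; 3, 6, 22, 6, 3, 44]
Period length = 6

6


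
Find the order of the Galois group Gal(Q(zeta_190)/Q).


|Gal(Q(zeta_190)/Q)| = phi(190)
= 72

72


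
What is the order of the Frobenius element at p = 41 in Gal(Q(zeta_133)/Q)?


The Frobenius at p in Gal(Q(zeta_n)/Q) = (Z/nZ)* is the class of p, so its order is ord_133(41), the smallest k >= 1 with 41^k = 1 mod 133.
n = 133 = 7 * 19, phi(133) = 108; the order divides phi(n).
Divisors of 108: 1, 2, 3, 4, 6, 9, 12, 18, 27, 36, 54, 108
Repeated squaring mod 133: 41^1 = 41, 41^2 = 85, 41^4 = 43, 41^8 = 120, 41^16 = 36, 41^32 = 99, 41^64 = 92
Test divisors in increasing order:
  k=1: 41^1 = 41 mod 133
  k=2: 41^2 = 85 mod 133
  k=3: 41^3 = 85 * 41 = 27 mod 133
  k=4: 41^4 = 43 mod 133
  k=6: 41^6 = 43 * 85 = 64 mod 133
  k=9: 41^9 = 120 * 41 = 132 mod 133
  k=12: 41^12 = 120 * 43 = 106 mod 133
  k=18: 41^18 = 36 * 85 = 1 mod 133  <- first divisor giving 1
Order = 18

18


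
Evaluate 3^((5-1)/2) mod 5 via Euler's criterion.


p = 5 is prime and the exponent is (p-1)/2 = 2, so by Euler's criterion 3^2 = (3/5) = +1 or -1 mod 5.
Compute by square-and-multiply:
  2 = 2 (binary 10)
  Repeated squaring mod 5: 3^1 = 3, 3^2 = 4
  3^2 = 4 mod 5
Result 4 = p - 1 = -1 mod 5: 3 is a quadratic non-residue mod 5. As a residue in [0, p-1] the value is 4.
3^2 mod 5 = 4

4


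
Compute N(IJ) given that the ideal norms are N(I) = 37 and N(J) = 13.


N(IJ) = N(I) * N(J)
= 37 * 13
= 481

481


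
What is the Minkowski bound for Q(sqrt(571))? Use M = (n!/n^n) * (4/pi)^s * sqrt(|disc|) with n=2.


d = 571, d mod 4 = 3, so disc(K) = 4d = 2284; |disc(K)| = 2284
Real quadratic field, so n = 2, s = r2 = 0, r1 = 2
M = (n!/n^n) * (4/pi)^s * sqrt(|disc(K)|) = (2!/2^2) * (4/pi)^0 * sqrt(2284)
= 0.5 * 1.000000 * 47.791213
= 23.8956

23.8956


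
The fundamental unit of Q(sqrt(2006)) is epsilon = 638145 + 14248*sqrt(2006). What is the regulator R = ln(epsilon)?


epsilon = 638145 + 14248*sqrt(2006)
= 1.2763e+06
R = ln(1.2763e+06)
= 14.0595

14.0595


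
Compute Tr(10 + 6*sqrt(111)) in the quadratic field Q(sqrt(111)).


Tr(a + b*sqrt(d)) = (a + b*sqrt(d)) + (a - b*sqrt(d)) = 2a
= 2 * (10)
= 20

20


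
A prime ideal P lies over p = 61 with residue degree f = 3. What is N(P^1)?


N(P^a) = p^(a*f)
= 61^(1*3)
= 61^3
= 226981

226981


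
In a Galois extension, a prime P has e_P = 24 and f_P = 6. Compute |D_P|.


|D_P| = e * f
= 24 * 6
= 144

144


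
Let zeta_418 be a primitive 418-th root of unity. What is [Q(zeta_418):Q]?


The degree equals Euler's totient phi(418).
418 = 2 * 11 * 19
phi(418) = 180

180


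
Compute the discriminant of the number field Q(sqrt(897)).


For K = Q(sqrt(d)) with d squarefree: disc(K) = d if d = 1 mod 4, and disc(K) = 4d if d = 2 or 3 mod 4.
Here d = 897, and d mod 4 = 1.
d = 1 mod 4 (O_K = Z[(1+sqrt(d))/2]), so disc(K) = d = 897

897


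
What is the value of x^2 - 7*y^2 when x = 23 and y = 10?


x^2 - d*y^2
= 23^2 - 7*10^2
= 529 - 700
= -171

-171


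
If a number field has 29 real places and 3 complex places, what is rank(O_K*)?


By Dirichlet's unit theorem:
rank = r1 + r2 - 1
= 29 + 3 - 1
= 31

31


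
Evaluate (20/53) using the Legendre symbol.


p = 53 is prime, so compute (20/53) with the reciprocity algorithm (Jacobi-symbol steps: pull out 2s via (2/n), flip via reciprocity, reduce):
  pull out 2: (2/53) = -1  (since 53 mod 8 = 5)
  pull out 2: (2/53) = -1  (since 53 mod 8 = 5)
  reciprocity: (5/53) -> +(53/5)
  reduce: (3/5)
  reciprocity: (3/5) -> +(5/3)
  reduce: (2/3)
  pull out 2: (2/3) = -1  (since 3 mod 8 = 3)
  (1/3) = 1
Product of signs = -1
(20/53) = -1

-1


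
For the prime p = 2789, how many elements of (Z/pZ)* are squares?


For prime p, the number of non-zero quadratic residues is (p-1)/2.
= (2789-1)/2
= 1394

1394


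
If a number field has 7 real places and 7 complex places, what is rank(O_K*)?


By Dirichlet's unit theorem:
rank = r1 + r2 - 1
= 7 + 7 - 1
= 13

13


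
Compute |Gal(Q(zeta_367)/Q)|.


|Gal(Q(zeta_367)/Q)| = phi(367)
= 366

366


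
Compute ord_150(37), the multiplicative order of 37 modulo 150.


We want ord_150(37), the smallest k >= 1 with 37^k = 1 mod 150.
n = 150 = 2 * 3 * 5^2, phi(150) = 40; the order divides phi(n).
Divisors of 40: 1, 2, 4, 5, 8, 10, 20, 40
Repeated squaring mod 150: 37^1 = 37, 37^2 = 19, 37^4 = 61, 37^8 = 121, 37^16 = 91, 37^32 = 31
Test divisors in increasing order:
  k=1: 37^1 = 37 mod 150
  k=2: 37^2 = 19 mod 150
  k=4: 37^4 = 61 mod 150
  k=5: 37^5 = 61 * 37 = 7 mod 150
  k=8: 37^8 = 121 mod 150
  k=10: 37^10 = 121 * 19 = 49 mod 150
  k=20: 37^20 = 91 * 61 = 1 mod 150  <- first divisor giving 1
Order = 20

20


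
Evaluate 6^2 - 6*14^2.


x^2 - d*y^2
= 6^2 - 6*14^2
= 36 - 1176
= -1140

-1140


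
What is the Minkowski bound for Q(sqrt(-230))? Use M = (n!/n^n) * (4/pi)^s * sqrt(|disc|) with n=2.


d = -230, d mod 4 = 2, so disc(K) = 4d = -920; |disc(K)| = 920
Imaginary quadratic field, so n = 2, s = r2 = 1, r1 = 0
M = (n!/n^n) * (4/pi)^s * sqrt(|disc(K)|) = (2!/2^2) * (4/pi)^1 * sqrt(920)
= 0.5 * 1.273240 * 30.331502
= 19.3096

19.3096


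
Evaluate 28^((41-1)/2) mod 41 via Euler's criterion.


p = 41 is prime and the exponent is (p-1)/2 = 20, so by Euler's criterion 28^20 = (28/41) = +1 or -1 mod 41.
Compute by square-and-multiply:
  20 = 16 + 4 (binary 10100)
  Repeated squaring mod 41: 28^1 = 28, 28^2 = 5, 28^4 = 25, 28^8 = 10, 28^16 = 18
  28^20 = 28^16 * 28^4 = 18 * 25 mod 41
    18 * 25 = 450 = 40 mod 41
  28^20 = 40 mod 41
Result 40 = p - 1 = -1 mod 41: 28 is a quadratic non-residue mod 41. As a residue in [0, p-1] the value is 40.
28^20 mod 41 = 40

40


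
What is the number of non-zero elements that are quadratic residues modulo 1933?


For prime p, the number of non-zero quadratic residues is (p-1)/2.
= (1933-1)/2
= 966

966


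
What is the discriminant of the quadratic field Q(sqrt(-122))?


For K = Q(sqrt(d)) with d squarefree: disc(K) = d if d = 1 mod 4, and disc(K) = 4d if d = 2 or 3 mod 4.
Here d = -122, and d mod 4 = 2.
d = 2 mod 4, not 1 (O_K = Z[sqrt(d)]), so disc(K) = 4d = 4 * (-122) = -488

-488


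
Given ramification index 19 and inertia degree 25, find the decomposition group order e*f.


|D_P| = e * f
= 19 * 25
= 475

475


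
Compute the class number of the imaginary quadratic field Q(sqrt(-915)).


K = Q(sqrt(-915)). d mod 4 = 1, so D = disc(K) = d = -915
h(K) equals the number of primitive reduced positive-definite forms (a, b, c) = a*x^2 + b*x*y + c*y^2 with b^2 - 4ac = D,
where reduced means |b| <= a <= c, with b >= 0 whenever |b| = a or a = c, and primitive means gcd(a, b, c) = 1.
Reduced forces 3a^2 <= |D| = 915, so 1 <= a <= 17; b must have the parity of D, and c = (b^2 - D)/(4a) must be an integer >= a.
Enumerate a = 1..17, b in [-a, a]:
  a=1: (1, 1, 229)  [1]
  a=2: none
  a=3: (3, 3, 77)  [1]
  a=4: none
  a=5: (5, 5, 47)  [1]
  a=6: none
  a=7: (7, -3, 33), (7, 3, 33)  [2]
  a=8..10: none
  a=11: (11, -3, 21), (11, 3, 21)  [2]
  a=12..14: none
  a=15: (15, 15, 19)  [1]
  a=16..17: none
Total reduced forms: 1 + 1 + 1 + 2 + 2 + 1 = 8
h = 8

8


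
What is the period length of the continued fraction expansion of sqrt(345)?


Run the CF algorithm for sqrt(345).
a_0 = floor(sqrt(345)) = 18; set m_0=0, q_0=1.
Recurrence: m' = q*a - m,  q' = (d - m'^2)/q,  a' = floor((a_0 + m')/q').
  step 1: m=18, q=21, a=1
  step 2: m=3, q=16, a=1
  step 3: m=13, q=11, a=2
  step 4: m=9, q=24, a=1
  step 5: m=15, q=5, a=6
  step 6: m=15, q=24, a=1
  step 7: m=9, q=11, a=2
  step 8: m=13, q=16, a=1
  step 9: m=3, q=21, a=1
  step 10: m=18, q=1, a=36
a_10 = 2*a_0 = 36, so the period closes here.
sqrt(345) = [18; 1, 1, 2, 1, 6, 1, 2, 1, 1, 36]
Period length = 10

10


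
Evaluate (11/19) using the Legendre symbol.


p = 19 is prime, so compute (11/19) with the reciprocity algorithm (Jacobi-symbol steps: pull out 2s via (2/n), flip via reciprocity, reduce):
  reciprocity: (11/19) -> -(19/11)
  reduce: (8/11)
  pull out 2: (2/11) = -1  (since 11 mod 8 = 3)
  pull out 2: (2/11) = -1  (since 11 mod 8 = 3)
  pull out 2: (2/11) = -1  (since 11 mod 8 = 3)
  (1/11) = 1
Product of signs = 1
(11/19) = 1

1


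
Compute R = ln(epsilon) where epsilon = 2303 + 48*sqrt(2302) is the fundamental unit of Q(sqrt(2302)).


epsilon = 2303 + 48*sqrt(2302)
= 4605.9998
R = ln(4605.9998)
= 8.4351

8.4351


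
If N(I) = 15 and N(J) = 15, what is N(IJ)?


N(IJ) = N(I) * N(J)
= 15 * 15
= 225

225


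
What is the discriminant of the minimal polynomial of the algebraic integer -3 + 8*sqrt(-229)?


The element -3 + 8*sqrt(-229) has minimal polynomial:
x^2 + 6*x + 14665
Discriminant = (6)^2 - 4*(14665)
= 36 - 58660
= -58624

-58624


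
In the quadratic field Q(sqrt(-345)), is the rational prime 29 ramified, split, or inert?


K = Q(sqrt(-345)). Since d mod 4 = 3, disc(K) = -1380.
Check p | disc: -1380 mod 29 = 12.
p does not divide disc. Compute Legendre symbol (d/p):
3^((29-1)/2) mod 29 = -1
(d/p) = -1, so p is inert: (p) stays prime with e=1, f=2, g=1.
Therefore p is inert.

inert


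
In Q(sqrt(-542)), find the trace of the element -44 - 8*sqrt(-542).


Tr(a + b*sqrt(d)) = (a + b*sqrt(d)) + (a - b*sqrt(d)) = 2a
= 2 * (-44)
= -88

-88


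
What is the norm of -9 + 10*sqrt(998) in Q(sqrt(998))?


N(a + b*sqrt(d)) = a^2 - d*b^2
= (-9)^2 - (998)*(10)^2
= 81 - 99800
= -99719

-99719


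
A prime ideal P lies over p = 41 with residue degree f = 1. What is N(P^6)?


N(P^a) = p^(a*f)
= 41^(6*1)
= 41^6
= 4750104241

4750104241


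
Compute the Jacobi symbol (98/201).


Compute (98/201) via quadratic reciprocity:
  pull out 2: (2/201) = +1  (since 201 mod 8 = 1)
  reciprocity: (49/201) -> +(201/49)
  reduce: (5/49)
  reciprocity: (5/49) -> +(49/5)
  reduce: (4/5)
  pull out 2: (2/5) = -1  (since 5 mod 8 = 5)
  pull out 2: (2/5) = -1  (since 5 mod 8 = 5)
  (1/5) = 1
Product of signs = 1

1


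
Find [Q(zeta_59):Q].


The degree equals Euler's totient phi(59).
59 = 59
phi(59) = 58

58


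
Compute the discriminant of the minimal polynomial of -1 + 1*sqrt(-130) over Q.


The element -1 + 1*sqrt(-130) has minimal polynomial:
x^2 + 2*x + 131
Discriminant = (2)^2 - 4*(131)
= 4 - 524
= -520

-520


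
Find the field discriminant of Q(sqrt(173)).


For K = Q(sqrt(d)) with d squarefree: disc(K) = d if d = 1 mod 4, and disc(K) = 4d if d = 2 or 3 mod 4.
Here d = 173, and d mod 4 = 1.
d = 1 mod 4 (O_K = Z[(1+sqrt(d))/2]), so disc(K) = d = 173

173


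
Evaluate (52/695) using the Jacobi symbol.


Compute (52/695) via quadratic reciprocity:
  pull out 2: (2/695) = +1  (since 695 mod 8 = 7)
  pull out 2: (2/695) = +1  (since 695 mod 8 = 7)
  reciprocity: (13/695) -> +(695/13)
  reduce: (6/13)
  pull out 2: (2/13) = -1  (since 13 mod 8 = 5)
  reciprocity: (3/13) -> +(13/3)
  reduce: (1/3)
  (1/3) = 1
Product of signs = -1

-1


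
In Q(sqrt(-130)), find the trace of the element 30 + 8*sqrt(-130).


Tr(a + b*sqrt(d)) = (a + b*sqrt(d)) + (a - b*sqrt(d)) = 2a
= 2 * (30)
= 60

60


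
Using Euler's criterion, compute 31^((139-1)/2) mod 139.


p = 139 is prime and the exponent is (p-1)/2 = 69, so by Euler's criterion 31^69 = (31/139) = +1 or -1 mod 139.
Compute by square-and-multiply:
  69 = 64 + 4 + 1 (binary 1000101)
  Repeated squaring mod 139: 31^1 = 31, 31^2 = 127, 31^4 = 5, 31^8 = 25, 31^16 = 69, 31^32 = 35, 31^64 = 113
  31^69 = 31^64 * 31^4 * 31^1 = 113 * 5 * 31 mod 139
    113 * 5 = 565 = 9 mod 139
    9 * 31 = 279 = 1 mod 139
  31^69 = 1 mod 139
Result 1: 31 is a quadratic residue mod 139.
31^69 mod 139 = 1

1


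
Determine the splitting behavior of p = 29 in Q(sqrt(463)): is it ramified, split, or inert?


K = Q(sqrt(463)). Since d mod 4 = 3, disc(K) = 1852.
Check p | disc: 1852 mod 29 = 25.
p does not divide disc. Compute Legendre symbol (d/p):
28^((29-1)/2) mod 29 = 1
(d/p) = 1, so p splits: (p) = P*P' with e=1, f=1, g=2.
Therefore p is split.

split


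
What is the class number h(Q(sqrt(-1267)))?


K = Q(sqrt(-1267)). d mod 4 = 1, so D = disc(K) = d = -1267
h(K) equals the number of primitive reduced positive-definite forms (a, b, c) = a*x^2 + b*x*y + c*y^2 with b^2 - 4ac = D,
where reduced means |b| <= a <= c, with b >= 0 whenever |b| = a or a = c, and primitive means gcd(a, b, c) = 1.
Reduced forces 3a^2 <= |D| = 1267, so 1 <= a <= 20; b must have the parity of D, and c = (b^2 - D)/(4a) must be an integer >= a.
Enumerate a = 1..20, b in [-a, a]:
  a=1: (1, 1, 317)  [1]
  a=2..6: none
  a=7: (7, 7, 47)  [1]
  a=8..10: none
  a=11: (11, -3, 29), (11, 3, 29)  [2]
  a=12..16: none
  a=17: (17, -5, 19), (17, 5, 19)  [2]
  a=18..20: none
Total reduced forms: 1 + 1 + 2 + 2 = 6
h = 6

6


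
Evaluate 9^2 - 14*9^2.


x^2 - d*y^2
= 9^2 - 14*9^2
= 81 - 1134
= -1053

-1053


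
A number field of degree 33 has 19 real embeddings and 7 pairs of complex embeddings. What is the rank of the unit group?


By Dirichlet's unit theorem:
rank = r1 + r2 - 1
= 19 + 7 - 1
= 25

25


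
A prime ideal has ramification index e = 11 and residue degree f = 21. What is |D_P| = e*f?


|D_P| = e * f
= 11 * 21
= 231

231


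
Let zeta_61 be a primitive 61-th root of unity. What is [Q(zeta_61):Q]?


The degree equals Euler's totient phi(61).
61 = 61
phi(61) = 60

60


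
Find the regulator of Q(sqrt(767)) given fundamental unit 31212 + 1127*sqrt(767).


epsilon = 31212 + 1127*sqrt(767)
= 62424.0000
R = ln(62424.0000)
= 11.0417

11.0417


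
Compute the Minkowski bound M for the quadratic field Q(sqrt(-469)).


d = -469, d mod 4 = 3, so disc(K) = 4d = -1876; |disc(K)| = 1876
Imaginary quadratic field, so n = 2, s = r2 = 1, r1 = 0
M = (n!/n^n) * (4/pi)^s * sqrt(|disc(K)|) = (2!/2^2) * (4/pi)^1 * sqrt(1876)
= 0.5 * 1.273240 * 43.312816
= 27.5738

27.5738


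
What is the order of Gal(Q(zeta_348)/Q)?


|Gal(Q(zeta_348)/Q)| = phi(348)
= 112

112


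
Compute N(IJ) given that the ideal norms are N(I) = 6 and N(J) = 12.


N(IJ) = N(I) * N(J)
= 6 * 12
= 72

72


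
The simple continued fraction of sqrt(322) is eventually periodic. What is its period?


Run the CF algorithm for sqrt(322).
a_0 = floor(sqrt(322)) = 17; set m_0=0, q_0=1.
Recurrence: m' = q*a - m,  q' = (d - m'^2)/q,  a' = floor((a_0 + m')/q').
  step 1: m=17, q=33, a=1
  step 2: m=16, q=2, a=16
  step 3: m=16, q=33, a=1
  step 4: m=17, q=1, a=34
a_4 = 2*a_0 = 34, so the period closes here.
sqrt(322) = [17; 1, 16, 1, 34]
Period length = 4

4


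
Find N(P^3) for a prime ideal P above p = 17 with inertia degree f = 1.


N(P^a) = p^(a*f)
= 17^(3*1)
= 17^3
= 4913

4913


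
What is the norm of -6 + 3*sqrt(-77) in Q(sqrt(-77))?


N(a + b*sqrt(d)) = a^2 - d*b^2
= (-6)^2 - (-77)*(3)^2
= 36 + 693
= 729

729


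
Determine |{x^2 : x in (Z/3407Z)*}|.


For prime p, the number of non-zero quadratic residues is (p-1)/2.
= (3407-1)/2
= 1703

1703


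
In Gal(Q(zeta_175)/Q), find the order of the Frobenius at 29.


The Frobenius at p in Gal(Q(zeta_n)/Q) = (Z/nZ)* is the class of p, so its order is ord_175(29), the smallest k >= 1 with 29^k = 1 mod 175.
n = 175 = 5^2 * 7, phi(175) = 120; the order divides phi(n).
Divisors of 120: 1, 2, 3, 4, 5, 6, 8, 10, 12, 15, 20, 24, 30, 40, 60, 120
Repeated squaring mod 175: 29^1 = 29, 29^2 = 141, 29^4 = 106, 29^8 = 36, 29^16 = 71, 29^32 = 141, 29^64 = 106
Test divisors in increasing order:
  k=1: 29^1 = 29 mod 175
  k=2: 29^2 = 141 mod 175
  k=3: 29^3 = 141 * 29 = 64 mod 175
  k=4: 29^4 = 106 mod 175
  k=5: 29^5 = 106 * 29 = 99 mod 175
  k=6: 29^6 = 106 * 141 = 71 mod 175
  k=8: 29^8 = 36 mod 175
  k=10: 29^10 = 36 * 141 = 1 mod 175  <- first divisor giving 1
Order = 10

10


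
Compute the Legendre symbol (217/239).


p = 239 is prime, so compute (217/239) with the reciprocity algorithm (Jacobi-symbol steps: pull out 2s via (2/n), flip via reciprocity, reduce):
  reciprocity: (217/239) -> +(239/217)
  reduce: (22/217)
  pull out 2: (2/217) = +1  (since 217 mod 8 = 1)
  reciprocity: (11/217) -> +(217/11)
  reduce: (8/11)
  pull out 2: (2/11) = -1  (since 11 mod 8 = 3)
  pull out 2: (2/11) = -1  (since 11 mod 8 = 3)
  pull out 2: (2/11) = -1  (since 11 mod 8 = 3)
  (1/11) = 1
Product of signs = -1
(217/239) = -1

-1


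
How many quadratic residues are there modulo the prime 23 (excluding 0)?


For prime p, the number of non-zero quadratic residues is (p-1)/2.
= (23-1)/2
= 11

11


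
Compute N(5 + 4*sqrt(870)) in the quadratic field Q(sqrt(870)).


N(a + b*sqrt(d)) = a^2 - d*b^2
= (5)^2 - (870)*(4)^2
= 25 - 13920
= -13895

-13895


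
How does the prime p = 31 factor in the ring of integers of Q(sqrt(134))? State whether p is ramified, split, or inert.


K = Q(sqrt(134)). Since d mod 4 = 2, disc(K) = 536.
Check p | disc: 536 mod 31 = 9.
p does not divide disc. Compute Legendre symbol (d/p):
10^((31-1)/2) mod 31 = 1
(d/p) = 1, so p splits: (p) = P*P' with e=1, f=1, g=2.
Therefore p is split.

split


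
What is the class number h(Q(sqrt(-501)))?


K = Q(sqrt(-501)). d mod 4 = 3, so D = disc(K) = 4d = -2004
h(K) equals the number of primitive reduced positive-definite forms (a, b, c) = a*x^2 + b*x*y + c*y^2 with b^2 - 4ac = D,
where reduced means |b| <= a <= c, with b >= 0 whenever |b| = a or a = c, and primitive means gcd(a, b, c) = 1.
Reduced forces 3a^2 <= |D| = 2004, so 1 <= a <= 25; b must have the parity of D, and c = (b^2 - D)/(4a) must be an integer >= a.
Enumerate a = 1..25, b in [-a, a]:
  a=1: (1, 0, 501)  [1]
  a=2: (2, 2, 251)  [1]
  a=3: (3, 0, 167)  [1]
  a=4: none
  a=5: (5, -4, 101), (5, 4, 101)  [2]
  a=6: (6, 6, 85)  [1]
  a=7..9: none
  a=10: (10, -6, 51), (10, 6, 51)  [2]
  a=11: (11, -8, 47), (11, 8, 47)  [2]
  a=12..14: none
  a=15: (15, -6, 34), (15, 6, 34)  [2]
  a=16: none
  a=17: (17, -6, 30), (17, 6, 30)  [2]
  a=18..21: none
  a=22: (22, -14, 25), (22, 14, 25)  [2]
  a=23..25: none
Total reduced forms: 1 + 1 + 1 + 2 + 1 + 2 + 2 + 2 + 2 + 2 = 16
h = 16

16


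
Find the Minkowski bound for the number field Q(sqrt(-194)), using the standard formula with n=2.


d = -194, d mod 4 = 2, so disc(K) = 4d = -776; |disc(K)| = 776
Imaginary quadratic field, so n = 2, s = r2 = 1, r1 = 0
M = (n!/n^n) * (4/pi)^s * sqrt(|disc(K)|) = (2!/2^2) * (4/pi)^1 * sqrt(776)
= 0.5 * 1.273240 * 27.856777
= 17.7342

17.7342


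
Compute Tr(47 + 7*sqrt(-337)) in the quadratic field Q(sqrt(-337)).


Tr(a + b*sqrt(d)) = (a + b*sqrt(d)) + (a - b*sqrt(d)) = 2a
= 2 * (47)
= 94

94


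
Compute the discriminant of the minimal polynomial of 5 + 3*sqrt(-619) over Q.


The element 5 + 3*sqrt(-619) has minimal polynomial:
x^2 - 10*x + 5596
Discriminant = (-10)^2 - 4*(5596)
= 100 - 22384
= -22284

-22284


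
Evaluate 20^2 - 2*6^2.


x^2 - d*y^2
= 20^2 - 2*6^2
= 400 - 72
= 328

328


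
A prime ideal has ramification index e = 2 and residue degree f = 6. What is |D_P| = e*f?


|D_P| = e * f
= 2 * 6
= 12

12


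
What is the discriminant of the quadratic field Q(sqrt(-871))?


For K = Q(sqrt(d)) with d squarefree: disc(K) = d if d = 1 mod 4, and disc(K) = 4d if d = 2 or 3 mod 4.
Here d = -871, and d mod 4 = 1.
d = 1 mod 4 (O_K = Z[(1+sqrt(d))/2]), so disc(K) = d = -871

-871


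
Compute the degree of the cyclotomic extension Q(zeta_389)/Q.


The degree equals Euler's totient phi(389).
389 = 389
phi(389) = 388

388


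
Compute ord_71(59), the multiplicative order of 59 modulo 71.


We want ord_71(59), the smallest k >= 1 with 59^k = 1 mod 71.
n = 71 = 71, phi(71) = 70; the order divides phi(n).
Divisors of 70: 1, 2, 5, 7, 10, 14, 35, 70
Repeated squaring mod 71: 59^1 = 59, 59^2 = 2, 59^4 = 4, 59^8 = 16, 59^16 = 43, 59^32 = 3, 59^64 = 9
Test divisors in increasing order:
  k=1: 59^1 = 59 mod 71
  k=2: 59^2 = 2 mod 71
  k=5: 59^5 = 4 * 59 = 23 mod 71
  k=7: 59^7 = 4 * 2 * 59 = 46 mod 71
  k=10: 59^10 = 16 * 2 = 32 mod 71
  k=14: 59^14 = 16 * 4 * 2 = 57 mod 71
  k=35: 59^35 = 3 * 2 * 59 = 70 mod 71
  k=70: 59^70 = 9 * 4 * 2 = 1 mod 71  <- first divisor giving 1
Order = 70

70


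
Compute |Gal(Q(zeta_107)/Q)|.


|Gal(Q(zeta_107)/Q)| = phi(107)
= 106

106


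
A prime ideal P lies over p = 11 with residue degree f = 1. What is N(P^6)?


N(P^a) = p^(a*f)
= 11^(6*1)
= 11^6
= 1771561

1771561


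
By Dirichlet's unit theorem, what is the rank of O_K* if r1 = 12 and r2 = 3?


By Dirichlet's unit theorem:
rank = r1 + r2 - 1
= 12 + 3 - 1
= 14

14


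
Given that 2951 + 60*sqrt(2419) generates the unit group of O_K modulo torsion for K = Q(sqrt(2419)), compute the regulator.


epsilon = 2951 + 60*sqrt(2419)
= 5901.9998
R = ln(5901.9998)
= 8.6830

8.6830


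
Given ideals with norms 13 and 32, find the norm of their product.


N(IJ) = N(I) * N(J)
= 13 * 32
= 416

416


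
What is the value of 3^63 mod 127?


p = 127 is prime and the exponent is (p-1)/2 = 63, so by Euler's criterion 3^63 = (3/127) = +1 or -1 mod 127.
Compute by square-and-multiply:
  63 = 32 + 16 + 8 + 4 + 2 + 1 (binary 111111)
  Repeated squaring mod 127: 3^1 = 3, 3^2 = 9, 3^4 = 81, 3^8 = 84, 3^16 = 71, 3^32 = 88
  3^63 = 3^32 * 3^16 * 3^8 * 3^4 * 3^2 * 3^1 = 88 * 71 * 84 * 81 * 9 * 3 mod 127
    88 * 71 = 6248 = 25 mod 127
    25 * 84 = 2100 = 68 mod 127
    68 * 81 = 5508 = 47 mod 127
    47 * 9 = 423 = 42 mod 127
    42 * 3 = 126 = 126 mod 127
  3^63 = 126 mod 127
Result 126 = p - 1 = -1 mod 127: 3 is a quadratic non-residue mod 127. As a residue in [0, p-1] the value is 126.
3^63 mod 127 = 126

126


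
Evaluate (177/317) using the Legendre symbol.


p = 317 is prime, so compute (177/317) with the reciprocity algorithm (Jacobi-symbol steps: pull out 2s via (2/n), flip via reciprocity, reduce):
  reciprocity: (177/317) -> +(317/177)
  reduce: (140/177)
  pull out 2: (2/177) = +1  (since 177 mod 8 = 1)
  pull out 2: (2/177) = +1  (since 177 mod 8 = 1)
  reciprocity: (35/177) -> +(177/35)
  reduce: (2/35)
  pull out 2: (2/35) = -1  (since 35 mod 8 = 3)
  (1/35) = 1
Product of signs = -1
(177/317) = -1

-1


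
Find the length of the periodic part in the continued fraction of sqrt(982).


Run the CF algorithm for sqrt(982).
a_0 = floor(sqrt(982)) = 31; set m_0=0, q_0=1.
Recurrence: m' = q*a - m,  q' = (d - m'^2)/q,  a' = floor((a_0 + m')/q').
  step 1: m=31, q=21, a=2
  step 2: m=11, q=41, a=1
  step 3: m=30, q=2, a=30
  step 4: m=30, q=41, a=1
  step 5: m=11, q=21, a=2
  step 6: m=31, q=1, a=62
a_6 = 2*a_0 = 62, so the period closes here.
sqrt(982) = [31; 2, 1, 30, 1, 2, 62]
Period length = 6

6
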